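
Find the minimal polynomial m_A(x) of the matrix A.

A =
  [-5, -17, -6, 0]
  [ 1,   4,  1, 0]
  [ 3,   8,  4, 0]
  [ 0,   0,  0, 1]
x^3 - 3*x^2 + 3*x - 1

The characteristic polynomial is χ_A(x) = (x - 1)^4, so the eigenvalues are known. The minimal polynomial is
  m_A(x) = Π_λ (x − λ)^{k_λ}
where k_λ is the size of the *largest* Jordan block for λ (equivalently, the smallest k with (A − λI)^k v = 0 for every generalised eigenvector v of λ).

  λ = 1: largest Jordan block has size 3, contributing (x − 1)^3

So m_A(x) = (x - 1)^3 = x^3 - 3*x^2 + 3*x - 1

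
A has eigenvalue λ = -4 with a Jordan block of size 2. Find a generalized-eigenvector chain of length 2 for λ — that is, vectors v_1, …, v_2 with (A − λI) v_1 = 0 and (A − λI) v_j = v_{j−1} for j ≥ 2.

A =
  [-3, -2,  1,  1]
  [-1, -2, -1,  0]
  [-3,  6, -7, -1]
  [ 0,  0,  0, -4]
A Jordan chain for λ = -4 of length 2:
v_1 = (1, -1, -3, 0)ᵀ
v_2 = (1, 0, 0, 0)ᵀ

Let N = A − (-4)·I. We want v_2 with N^2 v_2 = 0 but N^1 v_2 ≠ 0; then v_{j-1} := N · v_j for j = 2, …, 2.

Pick v_2 = (1, 0, 0, 0)ᵀ.
Then v_1 = N · v_2 = (1, -1, -3, 0)ᵀ.

Sanity check: (A − (-4)·I) v_1 = (0, 0, 0, 0)ᵀ = 0. ✓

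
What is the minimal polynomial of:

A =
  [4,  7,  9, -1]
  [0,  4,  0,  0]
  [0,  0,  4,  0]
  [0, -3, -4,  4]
x^3 - 12*x^2 + 48*x - 64

The characteristic polynomial is χ_A(x) = (x - 4)^4, so the eigenvalues are known. The minimal polynomial is
  m_A(x) = Π_λ (x − λ)^{k_λ}
where k_λ is the size of the *largest* Jordan block for λ (equivalently, the smallest k with (A − λI)^k v = 0 for every generalised eigenvector v of λ).

  λ = 4: largest Jordan block has size 3, contributing (x − 4)^3

So m_A(x) = (x - 4)^3 = x^3 - 12*x^2 + 48*x - 64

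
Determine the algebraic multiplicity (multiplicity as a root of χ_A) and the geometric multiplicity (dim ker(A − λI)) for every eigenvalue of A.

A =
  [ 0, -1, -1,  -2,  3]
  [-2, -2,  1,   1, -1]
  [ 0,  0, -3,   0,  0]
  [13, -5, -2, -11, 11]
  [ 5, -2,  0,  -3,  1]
λ = -3: alg = 5, geom = 2

Step 1 — factor the characteristic polynomial to read off the algebraic multiplicities:
  χ_A(x) = (x + 3)^5

Step 2 — compute geometric multiplicities via the rank-nullity identity g(λ) = n − rank(A − λI):
  rank(A − (-3)·I) = 3, so dim ker(A − (-3)·I) = n − 3 = 2

Summary:
  λ = -3: algebraic multiplicity = 5, geometric multiplicity = 2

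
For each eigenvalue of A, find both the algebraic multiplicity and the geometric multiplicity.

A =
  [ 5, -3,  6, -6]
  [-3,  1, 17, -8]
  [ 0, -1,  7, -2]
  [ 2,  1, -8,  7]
λ = 5: alg = 4, geom = 2

Step 1 — factor the characteristic polynomial to read off the algebraic multiplicities:
  χ_A(x) = (x - 5)^4

Step 2 — compute geometric multiplicities via the rank-nullity identity g(λ) = n − rank(A − λI):
  rank(A − (5)·I) = 2, so dim ker(A − (5)·I) = n − 2 = 2

Summary:
  λ = 5: algebraic multiplicity = 4, geometric multiplicity = 2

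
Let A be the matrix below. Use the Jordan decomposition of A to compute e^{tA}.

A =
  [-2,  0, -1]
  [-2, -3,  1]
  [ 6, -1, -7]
e^{tA} =
  [-t^2*exp(-4*t) + 2*t*exp(-4*t) + exp(-4*t), t^2*exp(-4*t)/2, t^2*exp(-4*t)/2 - t*exp(-4*t)]
  [-2*t*exp(-4*t), t*exp(-4*t) + exp(-4*t), t*exp(-4*t)]
  [-2*t^2*exp(-4*t) + 6*t*exp(-4*t), t^2*exp(-4*t) - t*exp(-4*t), t^2*exp(-4*t) - 3*t*exp(-4*t) + exp(-4*t)]

Strategy: write A = P · J · P⁻¹ where J is a Jordan canonical form, so e^{tA} = P · e^{tJ} · P⁻¹, and e^{tJ} can be computed block-by-block.

A has Jordan form
J =
  [-4,  1,  0]
  [ 0, -4,  1]
  [ 0,  0, -4]
(up to reordering of blocks).

Per-block formulas:
  For a 3×3 Jordan block J_3(-4): exp(t · J_3(-4)) = e^(-4t)·(I + t·N + (t^2/2)·N^2), where N is the 3×3 nilpotent shift.

After assembling e^{tJ} and conjugating by P, we get:

e^{tA} =
  [-t^2*exp(-4*t) + 2*t*exp(-4*t) + exp(-4*t), t^2*exp(-4*t)/2, t^2*exp(-4*t)/2 - t*exp(-4*t)]
  [-2*t*exp(-4*t), t*exp(-4*t) + exp(-4*t), t*exp(-4*t)]
  [-2*t^2*exp(-4*t) + 6*t*exp(-4*t), t^2*exp(-4*t) - t*exp(-4*t), t^2*exp(-4*t) - 3*t*exp(-4*t) + exp(-4*t)]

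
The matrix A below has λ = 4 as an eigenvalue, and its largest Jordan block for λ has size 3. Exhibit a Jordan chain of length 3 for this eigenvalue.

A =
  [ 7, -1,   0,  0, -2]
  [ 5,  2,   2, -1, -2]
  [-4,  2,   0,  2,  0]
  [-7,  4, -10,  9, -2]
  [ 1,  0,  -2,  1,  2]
A Jordan chain for λ = 4 of length 3:
v_1 = (2, 2, 0, 2, 2)ᵀ
v_2 = (3, 5, -4, -7, 1)ᵀ
v_3 = (1, 0, 0, 0, 0)ᵀ

Let N = A − (4)·I. We want v_3 with N^3 v_3 = 0 but N^2 v_3 ≠ 0; then v_{j-1} := N · v_j for j = 3, …, 2.

Pick v_3 = (1, 0, 0, 0, 0)ᵀ.
Then v_2 = N · v_3 = (3, 5, -4, -7, 1)ᵀ.
Then v_1 = N · v_2 = (2, 2, 0, 2, 2)ᵀ.

Sanity check: (A − (4)·I) v_1 = (0, 0, 0, 0, 0)ᵀ = 0. ✓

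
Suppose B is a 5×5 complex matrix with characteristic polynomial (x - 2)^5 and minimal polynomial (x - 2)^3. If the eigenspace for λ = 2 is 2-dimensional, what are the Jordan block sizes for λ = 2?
Block sizes for λ = 2: [3, 2]

Step 1 — from the characteristic polynomial, algebraic multiplicity of λ = 2 is 5. From dim ker(B − (2)·I) = 2, there are exactly 2 Jordan blocks for λ = 2.
Step 2 — from the minimal polynomial, the factor (x − 2)^3 tells us the largest block for λ = 2 has size 3.
Step 3 — with total size 5, 2 blocks, and largest block 3, the block sizes (in nonincreasing order) are [3, 2].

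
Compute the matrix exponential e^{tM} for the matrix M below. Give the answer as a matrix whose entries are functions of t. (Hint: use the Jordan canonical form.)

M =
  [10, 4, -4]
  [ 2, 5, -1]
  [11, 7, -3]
e^{tM} =
  [6*t*exp(4*t) + exp(4*t), 4*t*exp(4*t), -4*t*exp(4*t)]
  [3*t^2*exp(4*t)/2 + 2*t*exp(4*t), t^2*exp(4*t) + t*exp(4*t) + exp(4*t), -t^2*exp(4*t) - t*exp(4*t)]
  [3*t^2*exp(4*t)/2 + 11*t*exp(4*t), t^2*exp(4*t) + 7*t*exp(4*t), -t^2*exp(4*t) - 7*t*exp(4*t) + exp(4*t)]

Strategy: write M = P · J · P⁻¹ where J is a Jordan canonical form, so e^{tM} = P · e^{tJ} · P⁻¹, and e^{tJ} can be computed block-by-block.

M has Jordan form
J =
  [4, 1, 0]
  [0, 4, 1]
  [0, 0, 4]
(up to reordering of blocks).

Per-block formulas:
  For a 3×3 Jordan block J_3(4): exp(t · J_3(4)) = e^(4t)·(I + t·N + (t^2/2)·N^2), where N is the 3×3 nilpotent shift.

After assembling e^{tJ} and conjugating by P, we get:

e^{tM} =
  [6*t*exp(4*t) + exp(4*t), 4*t*exp(4*t), -4*t*exp(4*t)]
  [3*t^2*exp(4*t)/2 + 2*t*exp(4*t), t^2*exp(4*t) + t*exp(4*t) + exp(4*t), -t^2*exp(4*t) - t*exp(4*t)]
  [3*t^2*exp(4*t)/2 + 11*t*exp(4*t), t^2*exp(4*t) + 7*t*exp(4*t), -t^2*exp(4*t) - 7*t*exp(4*t) + exp(4*t)]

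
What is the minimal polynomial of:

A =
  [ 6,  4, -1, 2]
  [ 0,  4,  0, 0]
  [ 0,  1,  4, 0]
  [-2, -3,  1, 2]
x^3 - 12*x^2 + 48*x - 64

The characteristic polynomial is χ_A(x) = (x - 4)^4, so the eigenvalues are known. The minimal polynomial is
  m_A(x) = Π_λ (x − λ)^{k_λ}
where k_λ is the size of the *largest* Jordan block for λ (equivalently, the smallest k with (A − λI)^k v = 0 for every generalised eigenvector v of λ).

  λ = 4: largest Jordan block has size 3, contributing (x − 4)^3

So m_A(x) = (x - 4)^3 = x^3 - 12*x^2 + 48*x - 64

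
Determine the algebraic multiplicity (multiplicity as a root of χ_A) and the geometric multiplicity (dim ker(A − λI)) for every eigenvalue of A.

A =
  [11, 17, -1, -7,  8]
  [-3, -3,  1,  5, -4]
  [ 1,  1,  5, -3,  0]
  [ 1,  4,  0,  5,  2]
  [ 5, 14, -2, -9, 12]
λ = 6: alg = 5, geom = 3

Step 1 — factor the characteristic polynomial to read off the algebraic multiplicities:
  χ_A(x) = (x - 6)^5

Step 2 — compute geometric multiplicities via the rank-nullity identity g(λ) = n − rank(A − λI):
  rank(A − (6)·I) = 2, so dim ker(A − (6)·I) = n − 2 = 3

Summary:
  λ = 6: algebraic multiplicity = 5, geometric multiplicity = 3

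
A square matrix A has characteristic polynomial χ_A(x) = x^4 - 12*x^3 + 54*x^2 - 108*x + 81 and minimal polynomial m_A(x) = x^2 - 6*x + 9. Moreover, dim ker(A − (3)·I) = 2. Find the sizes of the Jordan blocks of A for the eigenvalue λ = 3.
Block sizes for λ = 3: [2, 2]

Step 1 — from the characteristic polynomial, algebraic multiplicity of λ = 3 is 4. From dim ker(A − (3)·I) = 2, there are exactly 2 Jordan blocks for λ = 3.
Step 2 — from the minimal polynomial, the factor (x − 3)^2 tells us the largest block for λ = 3 has size 2.
Step 3 — with total size 4, 2 blocks, and largest block 2, the block sizes (in nonincreasing order) are [2, 2].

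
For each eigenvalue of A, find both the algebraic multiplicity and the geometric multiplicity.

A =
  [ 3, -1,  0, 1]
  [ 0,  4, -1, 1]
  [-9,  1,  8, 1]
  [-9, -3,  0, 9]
λ = 6: alg = 4, geom = 2

Step 1 — factor the characteristic polynomial to read off the algebraic multiplicities:
  χ_A(x) = (x - 6)^4

Step 2 — compute geometric multiplicities via the rank-nullity identity g(λ) = n − rank(A − λI):
  rank(A − (6)·I) = 2, so dim ker(A − (6)·I) = n − 2 = 2

Summary:
  λ = 6: algebraic multiplicity = 4, geometric multiplicity = 2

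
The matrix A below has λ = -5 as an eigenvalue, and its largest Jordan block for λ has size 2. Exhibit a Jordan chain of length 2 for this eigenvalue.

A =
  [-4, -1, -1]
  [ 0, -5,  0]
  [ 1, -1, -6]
A Jordan chain for λ = -5 of length 2:
v_1 = (1, 0, 1)ᵀ
v_2 = (1, 0, 0)ᵀ

Let N = A − (-5)·I. We want v_2 with N^2 v_2 = 0 but N^1 v_2 ≠ 0; then v_{j-1} := N · v_j for j = 2, …, 2.

Pick v_2 = (1, 0, 0)ᵀ.
Then v_1 = N · v_2 = (1, 0, 1)ᵀ.

Sanity check: (A − (-5)·I) v_1 = (0, 0, 0)ᵀ = 0. ✓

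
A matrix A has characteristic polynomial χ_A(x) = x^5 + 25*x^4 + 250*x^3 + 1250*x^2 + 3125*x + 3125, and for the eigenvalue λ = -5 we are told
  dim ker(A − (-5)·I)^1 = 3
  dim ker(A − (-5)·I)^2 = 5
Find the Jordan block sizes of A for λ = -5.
Block sizes for λ = -5: [2, 2, 1]

From the dimensions of kernels of powers, the number of Jordan blocks of size at least j is d_j − d_{j−1} where d_j = dim ker(N^j) (with d_0 = 0). Computing the differences gives [3, 2].
The number of blocks of size exactly k is (#blocks of size ≥ k) − (#blocks of size ≥ k + 1), so the partition is: 1 block(s) of size 1, 2 block(s) of size 2.
In nonincreasing order the block sizes are [2, 2, 1].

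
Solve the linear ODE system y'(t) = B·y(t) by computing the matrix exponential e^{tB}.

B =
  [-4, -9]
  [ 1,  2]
e^{tB} =
  [-3*t*exp(-t) + exp(-t), -9*t*exp(-t)]
  [t*exp(-t), 3*t*exp(-t) + exp(-t)]

Strategy: write B = P · J · P⁻¹ where J is a Jordan canonical form, so e^{tB} = P · e^{tJ} · P⁻¹, and e^{tJ} can be computed block-by-block.

B has Jordan form
J =
  [-1,  1]
  [ 0, -1]
(up to reordering of blocks).

Per-block formulas:
  For a 2×2 Jordan block J_2(-1): exp(t · J_2(-1)) = e^(-1t)·(I + t·N), where N is the 2×2 nilpotent shift.

After assembling e^{tJ} and conjugating by P, we get:

e^{tB} =
  [-3*t*exp(-t) + exp(-t), -9*t*exp(-t)]
  [t*exp(-t), 3*t*exp(-t) + exp(-t)]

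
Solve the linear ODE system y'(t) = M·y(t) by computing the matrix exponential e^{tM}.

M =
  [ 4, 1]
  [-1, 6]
e^{tM} =
  [-t*exp(5*t) + exp(5*t), t*exp(5*t)]
  [-t*exp(5*t), t*exp(5*t) + exp(5*t)]

Strategy: write M = P · J · P⁻¹ where J is a Jordan canonical form, so e^{tM} = P · e^{tJ} · P⁻¹, and e^{tJ} can be computed block-by-block.

M has Jordan form
J =
  [5, 1]
  [0, 5]
(up to reordering of blocks).

Per-block formulas:
  For a 2×2 Jordan block J_2(5): exp(t · J_2(5)) = e^(5t)·(I + t·N), where N is the 2×2 nilpotent shift.

After assembling e^{tJ} and conjugating by P, we get:

e^{tM} =
  [-t*exp(5*t) + exp(5*t), t*exp(5*t)]
  [-t*exp(5*t), t*exp(5*t) + exp(5*t)]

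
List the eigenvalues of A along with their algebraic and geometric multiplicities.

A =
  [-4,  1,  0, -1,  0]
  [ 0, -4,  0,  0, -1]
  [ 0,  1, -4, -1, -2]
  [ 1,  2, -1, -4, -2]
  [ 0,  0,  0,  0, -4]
λ = -4: alg = 5, geom = 2

Step 1 — factor the characteristic polynomial to read off the algebraic multiplicities:
  χ_A(x) = (x + 4)^5

Step 2 — compute geometric multiplicities via the rank-nullity identity g(λ) = n − rank(A − λI):
  rank(A − (-4)·I) = 3, so dim ker(A − (-4)·I) = n − 3 = 2

Summary:
  λ = -4: algebraic multiplicity = 5, geometric multiplicity = 2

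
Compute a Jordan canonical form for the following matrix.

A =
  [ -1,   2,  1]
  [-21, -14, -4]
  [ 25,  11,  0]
J_3(-5)

The characteristic polynomial is
  det(x·I − A) = x^3 + 15*x^2 + 75*x + 125 = (x + 5)^3

Eigenvalues and multiplicities (the geometric multiplicity of λ is n − rank(A − λI), which equals the number of Jordan blocks for λ):
  λ = -5: algebraic multiplicity = 3, geometric multiplicity = 1

Determining the block sizes for each eigenvalue:
  λ = -5: one block (gm = 1), so the single block has size am = 3 → block sizes [3]

Assembling the blocks gives a Jordan form
J =
  [-5,  1,  0]
  [ 0, -5,  1]
  [ 0,  0, -5]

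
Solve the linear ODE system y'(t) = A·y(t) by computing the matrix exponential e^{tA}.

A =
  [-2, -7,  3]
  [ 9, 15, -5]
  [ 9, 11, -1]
e^{tA} =
  [-6*t*exp(4*t) + exp(4*t), -t^2*exp(4*t) - 7*t*exp(4*t), t^2*exp(4*t) + 3*t*exp(4*t)]
  [9*t*exp(4*t), 3*t^2*exp(4*t)/2 + 11*t*exp(4*t) + exp(4*t), -3*t^2*exp(4*t)/2 - 5*t*exp(4*t)]
  [9*t*exp(4*t), 3*t^2*exp(4*t)/2 + 11*t*exp(4*t), -3*t^2*exp(4*t)/2 - 5*t*exp(4*t) + exp(4*t)]

Strategy: write A = P · J · P⁻¹ where J is a Jordan canonical form, so e^{tA} = P · e^{tJ} · P⁻¹, and e^{tJ} can be computed block-by-block.

A has Jordan form
J =
  [4, 1, 0]
  [0, 4, 1]
  [0, 0, 4]
(up to reordering of blocks).

Per-block formulas:
  For a 3×3 Jordan block J_3(4): exp(t · J_3(4)) = e^(4t)·(I + t·N + (t^2/2)·N^2), where N is the 3×3 nilpotent shift.

After assembling e^{tJ} and conjugating by P, we get:

e^{tA} =
  [-6*t*exp(4*t) + exp(4*t), -t^2*exp(4*t) - 7*t*exp(4*t), t^2*exp(4*t) + 3*t*exp(4*t)]
  [9*t*exp(4*t), 3*t^2*exp(4*t)/2 + 11*t*exp(4*t) + exp(4*t), -3*t^2*exp(4*t)/2 - 5*t*exp(4*t)]
  [9*t*exp(4*t), 3*t^2*exp(4*t)/2 + 11*t*exp(4*t), -3*t^2*exp(4*t)/2 - 5*t*exp(4*t) + exp(4*t)]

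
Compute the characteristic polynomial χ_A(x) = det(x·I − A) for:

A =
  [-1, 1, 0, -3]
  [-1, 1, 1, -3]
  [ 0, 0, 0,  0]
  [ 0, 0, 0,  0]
x^4

Expanding det(x·I − A) (e.g. by cofactor expansion or by noting that A is similar to its Jordan form J, which has the same characteristic polynomial as A) gives
  χ_A(x) = x^4
which factors as x^4. The eigenvalues (with algebraic multiplicities) are λ = 0 with multiplicity 4.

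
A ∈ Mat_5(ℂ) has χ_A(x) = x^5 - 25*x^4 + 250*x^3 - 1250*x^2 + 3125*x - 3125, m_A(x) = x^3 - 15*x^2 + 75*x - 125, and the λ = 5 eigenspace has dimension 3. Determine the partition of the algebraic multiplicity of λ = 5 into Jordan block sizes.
Block sizes for λ = 5: [3, 1, 1]

Step 1 — from the characteristic polynomial, algebraic multiplicity of λ = 5 is 5. From dim ker(A − (5)·I) = 3, there are exactly 3 Jordan blocks for λ = 5.
Step 2 — from the minimal polynomial, the factor (x − 5)^3 tells us the largest block for λ = 5 has size 3.
Step 3 — with total size 5, 3 blocks, and largest block 3, the block sizes (in nonincreasing order) are [3, 1, 1].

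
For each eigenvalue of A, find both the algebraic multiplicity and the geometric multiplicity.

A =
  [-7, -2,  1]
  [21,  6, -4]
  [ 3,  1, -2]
λ = -1: alg = 3, geom = 1

Step 1 — factor the characteristic polynomial to read off the algebraic multiplicities:
  χ_A(x) = (x + 1)^3

Step 2 — compute geometric multiplicities via the rank-nullity identity g(λ) = n − rank(A − λI):
  rank(A − (-1)·I) = 2, so dim ker(A − (-1)·I) = n − 2 = 1

Summary:
  λ = -1: algebraic multiplicity = 3, geometric multiplicity = 1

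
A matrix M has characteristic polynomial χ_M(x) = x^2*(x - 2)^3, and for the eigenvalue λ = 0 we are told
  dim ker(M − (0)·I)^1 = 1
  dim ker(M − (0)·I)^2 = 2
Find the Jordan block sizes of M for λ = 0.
Block sizes for λ = 0: [2]

From the dimensions of kernels of powers, the number of Jordan blocks of size at least j is d_j − d_{j−1} where d_j = dim ker(N^j) (with d_0 = 0). Computing the differences gives [1, 1].
The number of blocks of size exactly k is (#blocks of size ≥ k) − (#blocks of size ≥ k + 1), so the partition is: 1 block(s) of size 2.
In nonincreasing order the block sizes are [2].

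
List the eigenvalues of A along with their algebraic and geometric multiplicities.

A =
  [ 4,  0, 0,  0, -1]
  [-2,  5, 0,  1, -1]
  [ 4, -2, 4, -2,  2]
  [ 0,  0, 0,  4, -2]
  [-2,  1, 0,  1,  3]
λ = 4: alg = 5, geom = 3

Step 1 — factor the characteristic polynomial to read off the algebraic multiplicities:
  χ_A(x) = (x - 4)^5

Step 2 — compute geometric multiplicities via the rank-nullity identity g(λ) = n − rank(A − λI):
  rank(A − (4)·I) = 2, so dim ker(A − (4)·I) = n − 2 = 3

Summary:
  λ = 4: algebraic multiplicity = 5, geometric multiplicity = 3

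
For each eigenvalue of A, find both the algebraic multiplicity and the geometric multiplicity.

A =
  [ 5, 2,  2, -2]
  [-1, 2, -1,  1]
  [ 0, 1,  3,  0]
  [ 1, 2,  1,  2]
λ = 3: alg = 4, geom = 2

Step 1 — factor the characteristic polynomial to read off the algebraic multiplicities:
  χ_A(x) = (x - 3)^4

Step 2 — compute geometric multiplicities via the rank-nullity identity g(λ) = n − rank(A − λI):
  rank(A − (3)·I) = 2, so dim ker(A − (3)·I) = n − 2 = 2

Summary:
  λ = 3: algebraic multiplicity = 4, geometric multiplicity = 2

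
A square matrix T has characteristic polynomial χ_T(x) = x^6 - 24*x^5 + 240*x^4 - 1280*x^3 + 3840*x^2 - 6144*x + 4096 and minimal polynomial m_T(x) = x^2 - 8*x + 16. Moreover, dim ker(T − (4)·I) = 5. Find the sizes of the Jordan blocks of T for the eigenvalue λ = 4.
Block sizes for λ = 4: [2, 1, 1, 1, 1]

Step 1 — from the characteristic polynomial, algebraic multiplicity of λ = 4 is 6. From dim ker(T − (4)·I) = 5, there are exactly 5 Jordan blocks for λ = 4.
Step 2 — from the minimal polynomial, the factor (x − 4)^2 tells us the largest block for λ = 4 has size 2.
Step 3 — with total size 6, 5 blocks, and largest block 2, the block sizes (in nonincreasing order) are [2, 1, 1, 1, 1].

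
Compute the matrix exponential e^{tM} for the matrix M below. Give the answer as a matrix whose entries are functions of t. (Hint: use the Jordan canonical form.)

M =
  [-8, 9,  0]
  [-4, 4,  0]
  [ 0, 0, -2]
e^{tM} =
  [-6*t*exp(-2*t) + exp(-2*t), 9*t*exp(-2*t), 0]
  [-4*t*exp(-2*t), 6*t*exp(-2*t) + exp(-2*t), 0]
  [0, 0, exp(-2*t)]

Strategy: write M = P · J · P⁻¹ where J is a Jordan canonical form, so e^{tM} = P · e^{tJ} · P⁻¹, and e^{tJ} can be computed block-by-block.

M has Jordan form
J =
  [-2,  1,  0]
  [ 0, -2,  0]
  [ 0,  0, -2]
(up to reordering of blocks).

Per-block formulas:
  For a 1×1 block at λ = -2: exp(t · [-2]) = [e^(-2t)].
  For a 2×2 Jordan block J_2(-2): exp(t · J_2(-2)) = e^(-2t)·(I + t·N), where N is the 2×2 nilpotent shift.

After assembling e^{tJ} and conjugating by P, we get:

e^{tM} =
  [-6*t*exp(-2*t) + exp(-2*t), 9*t*exp(-2*t), 0]
  [-4*t*exp(-2*t), 6*t*exp(-2*t) + exp(-2*t), 0]
  [0, 0, exp(-2*t)]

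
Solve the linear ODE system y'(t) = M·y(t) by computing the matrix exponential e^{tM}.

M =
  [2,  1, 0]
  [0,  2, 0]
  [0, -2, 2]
e^{tM} =
  [exp(2*t), t*exp(2*t), 0]
  [0, exp(2*t), 0]
  [0, -2*t*exp(2*t), exp(2*t)]

Strategy: write M = P · J · P⁻¹ where J is a Jordan canonical form, so e^{tM} = P · e^{tJ} · P⁻¹, and e^{tJ} can be computed block-by-block.

M has Jordan form
J =
  [2, 1, 0]
  [0, 2, 0]
  [0, 0, 2]
(up to reordering of blocks).

Per-block formulas:
  For a 2×2 Jordan block J_2(2): exp(t · J_2(2)) = e^(2t)·(I + t·N), where N is the 2×2 nilpotent shift.
  For a 1×1 block at λ = 2: exp(t · [2]) = [e^(2t)].

After assembling e^{tJ} and conjugating by P, we get:

e^{tM} =
  [exp(2*t), t*exp(2*t), 0]
  [0, exp(2*t), 0]
  [0, -2*t*exp(2*t), exp(2*t)]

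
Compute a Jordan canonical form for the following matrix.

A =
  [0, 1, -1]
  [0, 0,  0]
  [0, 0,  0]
J_2(0) ⊕ J_1(0)

The characteristic polynomial is
  det(x·I − A) = x^3

Eigenvalues and multiplicities (the geometric multiplicity of λ is n − rank(A − λI), which equals the number of Jordan blocks for λ):
  λ = 0: algebraic multiplicity = 3, geometric multiplicity = 2

Determining the block sizes for each eigenvalue:
  λ = 0: 2 blocks summing to 3 forces exactly one block of size 2 and the rest size 1 → block sizes [2, 1]

Assembling the blocks gives a Jordan form
J =
  [0, 1, 0]
  [0, 0, 0]
  [0, 0, 0]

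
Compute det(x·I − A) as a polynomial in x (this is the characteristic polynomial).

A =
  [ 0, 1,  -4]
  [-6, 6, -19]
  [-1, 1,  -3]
x^3 - 3*x^2 + 3*x - 1

Expanding det(x·I − A) (e.g. by cofactor expansion or by noting that A is similar to its Jordan form J, which has the same characteristic polynomial as A) gives
  χ_A(x) = x^3 - 3*x^2 + 3*x - 1
which factors as (x - 1)^3. The eigenvalues (with algebraic multiplicities) are λ = 1 with multiplicity 3.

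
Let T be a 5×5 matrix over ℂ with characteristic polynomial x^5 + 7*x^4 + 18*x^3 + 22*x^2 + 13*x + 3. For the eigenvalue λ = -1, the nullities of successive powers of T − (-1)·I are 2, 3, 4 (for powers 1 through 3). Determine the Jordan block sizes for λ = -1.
Block sizes for λ = -1: [3, 1]

From the dimensions of kernels of powers, the number of Jordan blocks of size at least j is d_j − d_{j−1} where d_j = dim ker(N^j) (with d_0 = 0). Computing the differences gives [2, 1, 1].
The number of blocks of size exactly k is (#blocks of size ≥ k) − (#blocks of size ≥ k + 1), so the partition is: 1 block(s) of size 1, 1 block(s) of size 3.
In nonincreasing order the block sizes are [3, 1].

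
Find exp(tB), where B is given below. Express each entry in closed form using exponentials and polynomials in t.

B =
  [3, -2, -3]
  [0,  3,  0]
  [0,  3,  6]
e^{tB} =
  [exp(3*t), t*exp(3*t) - exp(6*t) + exp(3*t), -exp(6*t) + exp(3*t)]
  [0, exp(3*t), 0]
  [0, exp(6*t) - exp(3*t), exp(6*t)]

Strategy: write B = P · J · P⁻¹ where J is a Jordan canonical form, so e^{tB} = P · e^{tJ} · P⁻¹, and e^{tJ} can be computed block-by-block.

B has Jordan form
J =
  [3, 1, 0]
  [0, 3, 0]
  [0, 0, 6]
(up to reordering of blocks).

Per-block formulas:
  For a 1×1 block at λ = 6: exp(t · [6]) = [e^(6t)].
  For a 2×2 Jordan block J_2(3): exp(t · J_2(3)) = e^(3t)·(I + t·N), where N is the 2×2 nilpotent shift.

After assembling e^{tJ} and conjugating by P, we get:

e^{tB} =
  [exp(3*t), t*exp(3*t) - exp(6*t) + exp(3*t), -exp(6*t) + exp(3*t)]
  [0, exp(3*t), 0]
  [0, exp(6*t) - exp(3*t), exp(6*t)]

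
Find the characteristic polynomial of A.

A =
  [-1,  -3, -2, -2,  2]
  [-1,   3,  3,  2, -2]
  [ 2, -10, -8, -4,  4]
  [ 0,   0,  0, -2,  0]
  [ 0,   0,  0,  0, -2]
x^5 + 10*x^4 + 40*x^3 + 80*x^2 + 80*x + 32

Expanding det(x·I − A) (e.g. by cofactor expansion or by noting that A is similar to its Jordan form J, which has the same characteristic polynomial as A) gives
  χ_A(x) = x^5 + 10*x^4 + 40*x^3 + 80*x^2 + 80*x + 32
which factors as (x + 2)^5. The eigenvalues (with algebraic multiplicities) are λ = -2 with multiplicity 5.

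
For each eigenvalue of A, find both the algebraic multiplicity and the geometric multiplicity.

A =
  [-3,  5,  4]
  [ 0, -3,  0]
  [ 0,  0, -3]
λ = -3: alg = 3, geom = 2

Step 1 — factor the characteristic polynomial to read off the algebraic multiplicities:
  χ_A(x) = (x + 3)^3

Step 2 — compute geometric multiplicities via the rank-nullity identity g(λ) = n − rank(A − λI):
  rank(A − (-3)·I) = 1, so dim ker(A − (-3)·I) = n − 1 = 2

Summary:
  λ = -3: algebraic multiplicity = 3, geometric multiplicity = 2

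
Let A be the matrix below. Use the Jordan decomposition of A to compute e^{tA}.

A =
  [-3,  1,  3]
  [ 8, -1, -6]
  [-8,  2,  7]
e^{tA} =
  [-4*t*exp(t) + exp(t), t*exp(t), 3*t*exp(t)]
  [8*t*exp(t), -2*t*exp(t) + exp(t), -6*t*exp(t)]
  [-8*t*exp(t), 2*t*exp(t), 6*t*exp(t) + exp(t)]

Strategy: write A = P · J · P⁻¹ where J is a Jordan canonical form, so e^{tA} = P · e^{tJ} · P⁻¹, and e^{tJ} can be computed block-by-block.

A has Jordan form
J =
  [1, 1, 0]
  [0, 1, 0]
  [0, 0, 1]
(up to reordering of blocks).

Per-block formulas:
  For a 1×1 block at λ = 1: exp(t · [1]) = [e^(1t)].
  For a 2×2 Jordan block J_2(1): exp(t · J_2(1)) = e^(1t)·(I + t·N), where N is the 2×2 nilpotent shift.

After assembling e^{tJ} and conjugating by P, we get:

e^{tA} =
  [-4*t*exp(t) + exp(t), t*exp(t), 3*t*exp(t)]
  [8*t*exp(t), -2*t*exp(t) + exp(t), -6*t*exp(t)]
  [-8*t*exp(t), 2*t*exp(t), 6*t*exp(t) + exp(t)]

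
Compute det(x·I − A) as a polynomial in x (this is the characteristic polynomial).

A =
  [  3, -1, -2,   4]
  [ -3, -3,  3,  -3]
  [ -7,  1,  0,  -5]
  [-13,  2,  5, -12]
x^4 + 12*x^3 + 54*x^2 + 108*x + 81

Expanding det(x·I − A) (e.g. by cofactor expansion or by noting that A is similar to its Jordan form J, which has the same characteristic polynomial as A) gives
  χ_A(x) = x^4 + 12*x^3 + 54*x^2 + 108*x + 81
which factors as (x + 3)^4. The eigenvalues (with algebraic multiplicities) are λ = -3 with multiplicity 4.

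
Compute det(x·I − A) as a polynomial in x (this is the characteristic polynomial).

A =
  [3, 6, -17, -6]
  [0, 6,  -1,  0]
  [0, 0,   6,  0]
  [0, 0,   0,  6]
x^4 - 21*x^3 + 162*x^2 - 540*x + 648

Expanding det(x·I − A) (e.g. by cofactor expansion or by noting that A is similar to its Jordan form J, which has the same characteristic polynomial as A) gives
  χ_A(x) = x^4 - 21*x^3 + 162*x^2 - 540*x + 648
which factors as (x - 6)^3*(x - 3). The eigenvalues (with algebraic multiplicities) are λ = 3 with multiplicity 1, λ = 6 with multiplicity 3.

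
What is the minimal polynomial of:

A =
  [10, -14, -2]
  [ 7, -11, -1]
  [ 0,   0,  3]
x^3 - 2*x^2 - 15*x + 36

The characteristic polynomial is χ_A(x) = (x - 3)^2*(x + 4), so the eigenvalues are known. The minimal polynomial is
  m_A(x) = Π_λ (x − λ)^{k_λ}
where k_λ is the size of the *largest* Jordan block for λ (equivalently, the smallest k with (A − λI)^k v = 0 for every generalised eigenvector v of λ).

  λ = -4: largest Jordan block has size 1, contributing (x + 4)
  λ = 3: largest Jordan block has size 2, contributing (x − 3)^2

So m_A(x) = (x - 3)^2*(x + 4) = x^3 - 2*x^2 - 15*x + 36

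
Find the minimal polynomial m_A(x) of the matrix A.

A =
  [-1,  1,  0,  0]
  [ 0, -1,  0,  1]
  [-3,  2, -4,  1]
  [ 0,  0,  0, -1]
x^4 + 7*x^3 + 15*x^2 + 13*x + 4

The characteristic polynomial is χ_A(x) = (x + 1)^3*(x + 4), so the eigenvalues are known. The minimal polynomial is
  m_A(x) = Π_λ (x − λ)^{k_λ}
where k_λ is the size of the *largest* Jordan block for λ (equivalently, the smallest k with (A − λI)^k v = 0 for every generalised eigenvector v of λ).

  λ = -4: largest Jordan block has size 1, contributing (x + 4)
  λ = -1: largest Jordan block has size 3, contributing (x + 1)^3

So m_A(x) = (x + 1)^3*(x + 4) = x^4 + 7*x^3 + 15*x^2 + 13*x + 4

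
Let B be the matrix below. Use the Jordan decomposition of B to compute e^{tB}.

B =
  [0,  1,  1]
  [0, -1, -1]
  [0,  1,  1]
e^{tB} =
  [1, t, t]
  [0, 1 - t, -t]
  [0, t, t + 1]

Strategy: write B = P · J · P⁻¹ where J is a Jordan canonical form, so e^{tB} = P · e^{tJ} · P⁻¹, and e^{tJ} can be computed block-by-block.

B has Jordan form
J =
  [0, 1, 0]
  [0, 0, 0]
  [0, 0, 0]
(up to reordering of blocks).

Per-block formulas:
  For a 1×1 block at λ = 0: exp(t · [0]) = [e^(0t)].
  For a 2×2 Jordan block J_2(0): exp(t · J_2(0)) = e^(0t)·(I + t·N), where N is the 2×2 nilpotent shift.

After assembling e^{tJ} and conjugating by P, we get:

e^{tB} =
  [1, t, t]
  [0, 1 - t, -t]
  [0, t, t + 1]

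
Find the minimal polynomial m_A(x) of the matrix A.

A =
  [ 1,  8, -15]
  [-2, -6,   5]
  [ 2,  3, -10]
x^3 + 15*x^2 + 75*x + 125

The characteristic polynomial is χ_A(x) = (x + 5)^3, so the eigenvalues are known. The minimal polynomial is
  m_A(x) = Π_λ (x − λ)^{k_λ}
where k_λ is the size of the *largest* Jordan block for λ (equivalently, the smallest k with (A − λI)^k v = 0 for every generalised eigenvector v of λ).

  λ = -5: largest Jordan block has size 3, contributing (x + 5)^3

So m_A(x) = (x + 5)^3 = x^3 + 15*x^2 + 75*x + 125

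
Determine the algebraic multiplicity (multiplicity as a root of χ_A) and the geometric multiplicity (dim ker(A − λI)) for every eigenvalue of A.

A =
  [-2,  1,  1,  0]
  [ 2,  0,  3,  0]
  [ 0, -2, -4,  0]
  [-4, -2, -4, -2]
λ = -2: alg = 4, geom = 2

Step 1 — factor the characteristic polynomial to read off the algebraic multiplicities:
  χ_A(x) = (x + 2)^4

Step 2 — compute geometric multiplicities via the rank-nullity identity g(λ) = n − rank(A − λI):
  rank(A − (-2)·I) = 2, so dim ker(A − (-2)·I) = n − 2 = 2

Summary:
  λ = -2: algebraic multiplicity = 4, geometric multiplicity = 2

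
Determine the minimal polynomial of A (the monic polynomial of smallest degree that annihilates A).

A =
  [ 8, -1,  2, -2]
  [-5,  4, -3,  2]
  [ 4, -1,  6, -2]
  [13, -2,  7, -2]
x^3 - 12*x^2 + 48*x - 64

The characteristic polynomial is χ_A(x) = (x - 4)^4, so the eigenvalues are known. The minimal polynomial is
  m_A(x) = Π_λ (x − λ)^{k_λ}
where k_λ is the size of the *largest* Jordan block for λ (equivalently, the smallest k with (A − λI)^k v = 0 for every generalised eigenvector v of λ).

  λ = 4: largest Jordan block has size 3, contributing (x − 4)^3

So m_A(x) = (x - 4)^3 = x^3 - 12*x^2 + 48*x - 64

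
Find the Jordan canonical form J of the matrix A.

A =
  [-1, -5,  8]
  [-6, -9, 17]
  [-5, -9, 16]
J_3(2)

The characteristic polynomial is
  det(x·I − A) = x^3 - 6*x^2 + 12*x - 8 = (x - 2)^3

Eigenvalues and multiplicities (the geometric multiplicity of λ is n − rank(A − λI), which equals the number of Jordan blocks for λ):
  λ = 2: algebraic multiplicity = 3, geometric multiplicity = 1

Determining the block sizes for each eigenvalue:
  λ = 2: one block (gm = 1), so the single block has size am = 3 → block sizes [3]

Assembling the blocks gives a Jordan form
J =
  [2, 1, 0]
  [0, 2, 1]
  [0, 0, 2]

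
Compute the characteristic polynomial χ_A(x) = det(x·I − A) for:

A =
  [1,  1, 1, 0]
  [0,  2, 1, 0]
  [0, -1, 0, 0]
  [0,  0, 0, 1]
x^4 - 4*x^3 + 6*x^2 - 4*x + 1

Expanding det(x·I − A) (e.g. by cofactor expansion or by noting that A is similar to its Jordan form J, which has the same characteristic polynomial as A) gives
  χ_A(x) = x^4 - 4*x^3 + 6*x^2 - 4*x + 1
which factors as (x - 1)^4. The eigenvalues (with algebraic multiplicities) are λ = 1 with multiplicity 4.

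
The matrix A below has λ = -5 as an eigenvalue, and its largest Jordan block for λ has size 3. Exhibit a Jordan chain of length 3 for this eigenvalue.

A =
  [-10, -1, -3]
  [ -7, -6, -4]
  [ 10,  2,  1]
A Jordan chain for λ = -5 of length 3:
v_1 = (2, 2, -4)ᵀ
v_2 = (-5, -7, 10)ᵀ
v_3 = (1, 0, 0)ᵀ

Let N = A − (-5)·I. We want v_3 with N^3 v_3 = 0 but N^2 v_3 ≠ 0; then v_{j-1} := N · v_j for j = 3, …, 2.

Pick v_3 = (1, 0, 0)ᵀ.
Then v_2 = N · v_3 = (-5, -7, 10)ᵀ.
Then v_1 = N · v_2 = (2, 2, -4)ᵀ.

Sanity check: (A − (-5)·I) v_1 = (0, 0, 0)ᵀ = 0. ✓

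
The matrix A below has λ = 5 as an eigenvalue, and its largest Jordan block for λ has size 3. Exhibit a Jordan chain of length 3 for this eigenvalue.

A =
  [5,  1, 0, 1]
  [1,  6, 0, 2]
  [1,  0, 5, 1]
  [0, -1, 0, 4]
A Jordan chain for λ = 5 of length 3:
v_1 = (1, 1, 0, -1)ᵀ
v_2 = (0, 1, 1, 0)ᵀ
v_3 = (1, 0, 0, 0)ᵀ

Let N = A − (5)·I. We want v_3 with N^3 v_3 = 0 but N^2 v_3 ≠ 0; then v_{j-1} := N · v_j for j = 3, …, 2.

Pick v_3 = (1, 0, 0, 0)ᵀ.
Then v_2 = N · v_3 = (0, 1, 1, 0)ᵀ.
Then v_1 = N · v_2 = (1, 1, 0, -1)ᵀ.

Sanity check: (A − (5)·I) v_1 = (0, 0, 0, 0)ᵀ = 0. ✓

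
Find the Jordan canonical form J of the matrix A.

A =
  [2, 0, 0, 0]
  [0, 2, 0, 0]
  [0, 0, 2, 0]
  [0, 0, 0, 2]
J_1(2) ⊕ J_1(2) ⊕ J_1(2) ⊕ J_1(2)

The characteristic polynomial is
  det(x·I − A) = x^4 - 8*x^3 + 24*x^2 - 32*x + 16 = (x - 2)^4

Eigenvalues and multiplicities (the geometric multiplicity of λ is n − rank(A − λI), which equals the number of Jordan blocks for λ):
  λ = 2: algebraic multiplicity = 4, geometric multiplicity = 4

Determining the block sizes for each eigenvalue:
  λ = 2: gm = am = 4, so every block has size 1 → block sizes [1, 1, 1, 1]

Assembling the blocks gives a Jordan form
J =
  [2, 0, 0, 0]
  [0, 2, 0, 0]
  [0, 0, 2, 0]
  [0, 0, 0, 2]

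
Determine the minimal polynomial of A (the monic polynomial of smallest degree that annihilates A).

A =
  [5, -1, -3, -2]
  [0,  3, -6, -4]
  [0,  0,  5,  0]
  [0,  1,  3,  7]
x^2 - 10*x + 25

The characteristic polynomial is χ_A(x) = (x - 5)^4, so the eigenvalues are known. The minimal polynomial is
  m_A(x) = Π_λ (x − λ)^{k_λ}
where k_λ is the size of the *largest* Jordan block for λ (equivalently, the smallest k with (A − λI)^k v = 0 for every generalised eigenvector v of λ).

  λ = 5: largest Jordan block has size 2, contributing (x − 5)^2

So m_A(x) = (x - 5)^2 = x^2 - 10*x + 25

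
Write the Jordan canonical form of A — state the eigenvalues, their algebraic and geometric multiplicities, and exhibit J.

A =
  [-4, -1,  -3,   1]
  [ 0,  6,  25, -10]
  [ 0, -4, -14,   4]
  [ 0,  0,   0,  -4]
J_3(-4) ⊕ J_1(-4)

The characteristic polynomial is
  det(x·I − A) = x^4 + 16*x^3 + 96*x^2 + 256*x + 256 = (x + 4)^4

Eigenvalues and multiplicities (the geometric multiplicity of λ is n − rank(A − λI), which equals the number of Jordan blocks for λ):
  λ = -4: algebraic multiplicity = 4, geometric multiplicity = 2

Determining the block sizes for each eigenvalue:
  λ = -4: with am = 4 and gm = 2, the partition is not yet determined (e.g. several partitions of 4 into 2 parts exist). Let N = A − (-4)·I. Computing rank(N^1) = 2, rank(N^2) = 1, rank(N^3) = 0; the number of blocks of size ≥ j is rank(N^{j−1}) − rank(N^j), giving [2, 1, 1]. So we have 1 block(s) of size 3, 1 block(s) of size 1 → block sizes [3, 1]

Assembling the blocks gives a Jordan form
J =
  [-4,  1,  0,  0]
  [ 0, -4,  1,  0]
  [ 0,  0, -4,  0]
  [ 0,  0,  0, -4]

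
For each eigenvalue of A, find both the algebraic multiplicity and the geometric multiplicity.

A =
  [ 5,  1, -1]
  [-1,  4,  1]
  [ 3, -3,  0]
λ = 3: alg = 3, geom = 1

Step 1 — factor the characteristic polynomial to read off the algebraic multiplicities:
  χ_A(x) = (x - 3)^3

Step 2 — compute geometric multiplicities via the rank-nullity identity g(λ) = n − rank(A − λI):
  rank(A − (3)·I) = 2, so dim ker(A − (3)·I) = n − 2 = 1

Summary:
  λ = 3: algebraic multiplicity = 3, geometric multiplicity = 1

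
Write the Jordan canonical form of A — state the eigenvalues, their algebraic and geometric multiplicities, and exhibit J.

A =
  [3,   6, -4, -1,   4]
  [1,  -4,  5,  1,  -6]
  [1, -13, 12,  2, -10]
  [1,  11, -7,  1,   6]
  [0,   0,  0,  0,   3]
J_3(3) ⊕ J_1(3) ⊕ J_1(3)

The characteristic polynomial is
  det(x·I − A) = x^5 - 15*x^4 + 90*x^3 - 270*x^2 + 405*x - 243 = (x - 3)^5

Eigenvalues and multiplicities (the geometric multiplicity of λ is n − rank(A − λI), which equals the number of Jordan blocks for λ):
  λ = 3: algebraic multiplicity = 5, geometric multiplicity = 3

Determining the block sizes for each eigenvalue:
  λ = 3: with am = 5 and gm = 3, the partition is not yet determined (e.g. several partitions of 5 into 3 parts exist). Let N = A − (3)·I. Computing rank(N^1) = 2, rank(N^2) = 1, rank(N^3) = 0; the number of blocks of size ≥ j is rank(N^{j−1}) − rank(N^j), giving [3, 1, 1]. So we have 1 block(s) of size 3, 2 block(s) of size 1 → block sizes [3, 1, 1]

Assembling the blocks gives a Jordan form
J =
  [3, 1, 0, 0, 0]
  [0, 3, 1, 0, 0]
  [0, 0, 3, 0, 0]
  [0, 0, 0, 3, 0]
  [0, 0, 0, 0, 3]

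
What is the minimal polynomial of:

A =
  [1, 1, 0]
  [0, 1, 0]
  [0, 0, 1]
x^2 - 2*x + 1

The characteristic polynomial is χ_A(x) = (x - 1)^3, so the eigenvalues are known. The minimal polynomial is
  m_A(x) = Π_λ (x − λ)^{k_λ}
where k_λ is the size of the *largest* Jordan block for λ (equivalently, the smallest k with (A − λI)^k v = 0 for every generalised eigenvector v of λ).

  λ = 1: largest Jordan block has size 2, contributing (x − 1)^2

So m_A(x) = (x - 1)^2 = x^2 - 2*x + 1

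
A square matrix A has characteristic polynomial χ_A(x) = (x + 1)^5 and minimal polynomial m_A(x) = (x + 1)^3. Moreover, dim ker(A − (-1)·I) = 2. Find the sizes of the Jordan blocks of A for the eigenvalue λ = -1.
Block sizes for λ = -1: [3, 2]

Step 1 — from the characteristic polynomial, algebraic multiplicity of λ = -1 is 5. From dim ker(A − (-1)·I) = 2, there are exactly 2 Jordan blocks for λ = -1.
Step 2 — from the minimal polynomial, the factor (x + 1)^3 tells us the largest block for λ = -1 has size 3.
Step 3 — with total size 5, 2 blocks, and largest block 3, the block sizes (in nonincreasing order) are [3, 2].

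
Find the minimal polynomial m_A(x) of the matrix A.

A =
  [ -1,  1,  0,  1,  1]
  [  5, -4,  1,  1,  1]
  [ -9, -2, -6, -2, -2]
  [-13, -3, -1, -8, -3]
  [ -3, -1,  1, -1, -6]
x^3 + 15*x^2 + 75*x + 125

The characteristic polynomial is χ_A(x) = (x + 5)^5, so the eigenvalues are known. The minimal polynomial is
  m_A(x) = Π_λ (x − λ)^{k_λ}
where k_λ is the size of the *largest* Jordan block for λ (equivalently, the smallest k with (A − λI)^k v = 0 for every generalised eigenvector v of λ).

  λ = -5: largest Jordan block has size 3, contributing (x + 5)^3

So m_A(x) = (x + 5)^3 = x^3 + 15*x^2 + 75*x + 125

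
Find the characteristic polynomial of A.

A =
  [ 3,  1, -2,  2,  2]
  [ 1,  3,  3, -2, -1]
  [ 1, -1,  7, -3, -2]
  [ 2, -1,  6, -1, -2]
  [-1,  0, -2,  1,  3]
x^5 - 15*x^4 + 90*x^3 - 270*x^2 + 405*x - 243

Expanding det(x·I − A) (e.g. by cofactor expansion or by noting that A is similar to its Jordan form J, which has the same characteristic polynomial as A) gives
  χ_A(x) = x^5 - 15*x^4 + 90*x^3 - 270*x^2 + 405*x - 243
which factors as (x - 3)^5. The eigenvalues (with algebraic multiplicities) are λ = 3 with multiplicity 5.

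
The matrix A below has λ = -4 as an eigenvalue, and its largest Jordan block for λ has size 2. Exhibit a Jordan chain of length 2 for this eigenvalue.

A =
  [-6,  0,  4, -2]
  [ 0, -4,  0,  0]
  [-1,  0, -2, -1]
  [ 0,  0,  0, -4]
A Jordan chain for λ = -4 of length 2:
v_1 = (-2, 0, -1, 0)ᵀ
v_2 = (1, 0, 0, 0)ᵀ

Let N = A − (-4)·I. We want v_2 with N^2 v_2 = 0 but N^1 v_2 ≠ 0; then v_{j-1} := N · v_j for j = 2, …, 2.

Pick v_2 = (1, 0, 0, 0)ᵀ.
Then v_1 = N · v_2 = (-2, 0, -1, 0)ᵀ.

Sanity check: (A − (-4)·I) v_1 = (0, 0, 0, 0)ᵀ = 0. ✓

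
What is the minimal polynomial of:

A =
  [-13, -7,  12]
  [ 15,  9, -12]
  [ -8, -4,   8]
x^3 - 4*x^2 + 4*x

The characteristic polynomial is χ_A(x) = x*(x - 2)^2, so the eigenvalues are known. The minimal polynomial is
  m_A(x) = Π_λ (x − λ)^{k_λ}
where k_λ is the size of the *largest* Jordan block for λ (equivalently, the smallest k with (A − λI)^k v = 0 for every generalised eigenvector v of λ).

  λ = 0: largest Jordan block has size 1, contributing (x − 0)
  λ = 2: largest Jordan block has size 2, contributing (x − 2)^2

So m_A(x) = x*(x - 2)^2 = x^3 - 4*x^2 + 4*x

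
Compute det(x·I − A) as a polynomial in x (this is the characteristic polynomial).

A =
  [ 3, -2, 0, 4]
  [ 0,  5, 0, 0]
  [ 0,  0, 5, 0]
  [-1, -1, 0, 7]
x^4 - 20*x^3 + 150*x^2 - 500*x + 625

Expanding det(x·I − A) (e.g. by cofactor expansion or by noting that A is similar to its Jordan form J, which has the same characteristic polynomial as A) gives
  χ_A(x) = x^4 - 20*x^3 + 150*x^2 - 500*x + 625
which factors as (x - 5)^4. The eigenvalues (with algebraic multiplicities) are λ = 5 with multiplicity 4.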